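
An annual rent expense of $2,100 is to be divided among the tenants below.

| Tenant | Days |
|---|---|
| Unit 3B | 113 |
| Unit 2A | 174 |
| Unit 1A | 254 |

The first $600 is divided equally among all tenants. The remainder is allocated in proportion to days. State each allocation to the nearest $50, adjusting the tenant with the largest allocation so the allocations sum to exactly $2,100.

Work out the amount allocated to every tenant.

Unit 3B: $500; Unit 2A: $700; Unit 1A: $900

First tranche $600 split equally: $200 each.
Remainder $1,500 by days (total 541): Unit 3B 313.31 → $300; Unit 2A 482.44 → $500; Unit 1A 704.25 → $700.
Totals: Unit 3B $200 + $300 = $500; Unit 2A $200 + $500 = $700; Unit 1A $200 + $700 = $900.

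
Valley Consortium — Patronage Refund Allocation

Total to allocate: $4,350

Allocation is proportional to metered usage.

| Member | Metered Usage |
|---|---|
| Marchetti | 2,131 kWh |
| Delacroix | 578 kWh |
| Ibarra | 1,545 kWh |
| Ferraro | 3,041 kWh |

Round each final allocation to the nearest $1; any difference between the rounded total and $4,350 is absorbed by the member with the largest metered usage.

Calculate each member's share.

Marchetti: $1,271; Delacroix: $345; Ibarra: $921; Ferraro: $1,813

Combined metered usage = 2,131 + 578 + 1,545 + 3,041 = 7,295.
Raw shares: Marchetti 1,270.71; Delacroix 344.66; Ibarra 921.28; Ferraro 1,813.34.
After rounding ($1): Marchetti $1,271; Delacroix $345; Ibarra $921; Ferraro $1,813. Sum = $4,350.
No rounding difference to absorb.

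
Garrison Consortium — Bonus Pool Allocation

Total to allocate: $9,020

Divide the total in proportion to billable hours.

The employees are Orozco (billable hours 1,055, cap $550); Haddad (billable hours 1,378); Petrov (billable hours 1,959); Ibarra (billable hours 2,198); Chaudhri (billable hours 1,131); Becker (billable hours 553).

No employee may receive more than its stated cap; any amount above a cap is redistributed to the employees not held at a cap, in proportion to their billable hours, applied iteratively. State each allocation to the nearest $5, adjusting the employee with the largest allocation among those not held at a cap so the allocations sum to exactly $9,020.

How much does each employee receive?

Orozco: $550 | Haddad: $1,615 | Petrov: $2,300 | Ibarra: $2,580 | Chaudhri: $1,325 | Becker: $650

Billable hours total: 8,274.
Pro-rata shares before constraints: Orozco 1,150.12; Haddad 1,502.24; Petrov 2,135.63; Ibarra 2,396.18; Chaudhri 1,232.97; Becker 602.86.
Capped: Orozco ($550); remaining pool $8,470 reallocated over remaining billable hours 7,219.
Redistributed shares: Haddad 1,616.80 → $1,615; Petrov 2,298.48 → $2,300; Ibarra 2,578.90 → $2,580; Chaudhri 1,326.99 → $1,325; Becker 648.83 → $650.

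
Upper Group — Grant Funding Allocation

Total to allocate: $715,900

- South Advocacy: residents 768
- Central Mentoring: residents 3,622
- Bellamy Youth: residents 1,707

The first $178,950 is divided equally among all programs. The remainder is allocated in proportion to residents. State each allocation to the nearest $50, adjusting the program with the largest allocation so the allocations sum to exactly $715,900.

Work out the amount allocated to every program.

South Advocacy: $127,300; Central Mentoring: $378,600; Bellamy Youth: $210,000

$178,950 shared equally gives $59,650 per program.
Remainder $536,950 by residents (total 6,097): South Advocacy 67,636.15 → $67,650; Central Mentoring 318,981.94 → $319,000; Bellamy Youth 150,331.91 → $150,350.
Rounding difference −$50 on remainder applied to Central Mentoring.
Totals: South Advocacy $59,650 + $67,650 = $127,300; Central Mentoring $59,650 + $318,950 = $378,600; Bellamy Youth $59,650 + $150,350 = $210,000.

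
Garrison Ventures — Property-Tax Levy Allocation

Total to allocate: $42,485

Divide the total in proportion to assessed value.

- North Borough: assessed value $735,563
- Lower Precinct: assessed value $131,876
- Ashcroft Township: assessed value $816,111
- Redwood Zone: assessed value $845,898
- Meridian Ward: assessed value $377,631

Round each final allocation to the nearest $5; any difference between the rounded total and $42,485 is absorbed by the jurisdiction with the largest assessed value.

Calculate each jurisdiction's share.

North Borough: $10,750; Lower Precinct: $1,925; Ashcroft Township: $11,925; Redwood Zone: $12,365; Meridian Ward: $5,520

Assessed value total: 735,563 + 131,876 + 816,111 + 845,898 + 377,631 = 2,907,079.
Pro-rata amounts: North Borough 10,749.76; Lower Precinct 1,927.28; Ashcroft Township 11,926.91; Redwood Zone 12,362.23; Meridian Ward 5,518.82.
Rounded to nearest $5: North Borough $10,750; Lower Precinct $1,925; Ashcroft Township $11,925; Redwood Zone $12,360; Meridian Ward $5,520. Sum = $42,480.
Difference $42,485 − $42,480 = +$5 applied to largest assessed value (Redwood Zone): Redwood Zone becomes $12,365.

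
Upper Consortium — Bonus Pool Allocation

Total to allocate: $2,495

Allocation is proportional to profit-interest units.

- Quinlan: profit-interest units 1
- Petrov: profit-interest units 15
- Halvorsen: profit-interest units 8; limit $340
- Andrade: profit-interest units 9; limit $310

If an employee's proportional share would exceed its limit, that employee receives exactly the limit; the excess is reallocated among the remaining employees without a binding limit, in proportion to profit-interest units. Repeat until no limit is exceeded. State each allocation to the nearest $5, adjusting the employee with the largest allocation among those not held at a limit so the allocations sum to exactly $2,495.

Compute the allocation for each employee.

Quinlan: $115 · Petrov: $1,730 · Halvorsen: $340 · Andrade: $310

Combined profit-interest units = 33.
Proportional shares (ignoring caps): Quinlan 75.61; Petrov 1,134.09; Halvorsen 604.85; Andrade 680.45.
Cap binds for Halvorsen ($340), Andrade ($310); balance $1,845 reallocated over remaining profit-interest units 16.
Remaining shares: Quinlan 115.31 → $115; Petrov 1,729.69 → $1,730.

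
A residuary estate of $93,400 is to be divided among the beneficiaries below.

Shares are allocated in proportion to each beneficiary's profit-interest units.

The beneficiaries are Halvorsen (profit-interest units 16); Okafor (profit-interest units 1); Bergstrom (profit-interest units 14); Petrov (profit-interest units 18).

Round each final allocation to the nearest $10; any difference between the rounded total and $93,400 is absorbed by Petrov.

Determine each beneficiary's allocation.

Halvorsen: $30,500 · Okafor: $1,910 · Bergstrom: $26,690 · Petrov: $34,300

Sum of profit-interest units: 49.
Raw shares: Halvorsen 16/49 × $93,400 = 30,497.96; Okafor 1/49 × $93,400 = 1,906.12; Bergstrom 14/49 × $93,400 = 26,685.71; Petrov 18/49 × $93,400 = 34,310.20.
Rounded to nearest $10: Halvorsen $30,500; Okafor $1,910; Bergstrom $26,690; Petrov $34,310. Sum = $93,410.
Difference $93,400 − $93,410 = −$10 applied to Petrov: Petrov becomes $34,300.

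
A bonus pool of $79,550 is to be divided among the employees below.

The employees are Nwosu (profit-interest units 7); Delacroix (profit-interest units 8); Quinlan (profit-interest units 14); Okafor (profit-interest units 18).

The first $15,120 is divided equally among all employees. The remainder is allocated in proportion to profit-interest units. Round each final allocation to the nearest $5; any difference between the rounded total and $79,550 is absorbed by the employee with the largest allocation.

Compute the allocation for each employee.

Equal tier: $15,120 ÷ 4 = $3,780 apiece.
Remainder $64,430 by profit-interest units (total 47): Nwosu 9,595.96 → $9,595; Delacroix 10,966.81 → $10,965; Quinlan 19,191.91 → $19,190; Okafor 24,675.32 → $24,675.
Rounding difference +$5 on remainder applied to Okafor.
Totals: Nwosu $3,780 + $9,595 = $13,375; Delacroix $3,780 + $10,965 = $14,745; Quinlan $3,780 + $19,190 = $22,970; Okafor $3,780 + $24,680 = $28,460.

Nwosu: $13,375 | Delacroix: $14,745 | Quinlan: $22,970 | Okafor: $28,460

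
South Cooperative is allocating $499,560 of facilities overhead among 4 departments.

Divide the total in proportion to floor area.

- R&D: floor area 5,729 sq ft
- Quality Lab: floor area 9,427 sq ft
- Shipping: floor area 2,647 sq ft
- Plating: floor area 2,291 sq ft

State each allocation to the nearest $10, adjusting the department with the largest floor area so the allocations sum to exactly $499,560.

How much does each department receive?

R&D: $142,430 · Quality Lab: $234,360 · Shipping: $65,810 · Plating: $56,960

Total floor area = 5,729 + 9,427 + 2,647 + 2,291 = 20,094.
Unrounded shares: R&D 142,429.54; Quality Lab 234,366.09; Shipping 65,807.47; Plating 56,956.90.
Rounded to nearest $10: R&D $142,430; Quality Lab $234,370; Shipping $65,810; Plating $56,960. Sum = $499,570.
Difference $499,560 − $499,570 = −$10 applied to largest floor area (Quality Lab): Quality Lab becomes $234,360.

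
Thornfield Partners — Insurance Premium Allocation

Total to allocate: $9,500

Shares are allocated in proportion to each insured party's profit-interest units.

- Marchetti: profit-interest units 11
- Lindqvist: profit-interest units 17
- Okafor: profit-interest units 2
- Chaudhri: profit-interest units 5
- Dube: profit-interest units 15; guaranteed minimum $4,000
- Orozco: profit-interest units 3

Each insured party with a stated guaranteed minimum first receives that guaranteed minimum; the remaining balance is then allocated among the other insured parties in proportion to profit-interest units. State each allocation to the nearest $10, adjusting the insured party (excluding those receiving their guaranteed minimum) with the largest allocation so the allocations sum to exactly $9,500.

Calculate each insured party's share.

Minimums first: Dube $4,000. Residual $5,500.
Residual split over remaining profit-interest units 38: Marchetti 1,592.11 → $1,590; Lindqvist 2,460.53 → $2,460; Okafor 289.47 → $290; Chaudhri 723.68 → $720; Orozco 434.21 → $430.
Rounding difference +$10 applied to Lindqvist → $2,470.

Marchetti: $1,590 · Lindqvist: $2,470 · Okafor: $290 · Chaudhri: $720 · Dube: $4,000 · Orozco: $430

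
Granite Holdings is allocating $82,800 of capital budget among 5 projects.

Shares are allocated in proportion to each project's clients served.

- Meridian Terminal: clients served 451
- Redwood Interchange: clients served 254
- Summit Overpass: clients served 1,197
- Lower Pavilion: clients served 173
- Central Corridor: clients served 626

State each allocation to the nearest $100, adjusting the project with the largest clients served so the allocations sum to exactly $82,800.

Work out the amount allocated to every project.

Meridian Terminal: $13,800 | Redwood Interchange: $7,800 | Summit Overpass: $36,700 | Lower Pavilion: $5,300 | Central Corridor: $19,200

Combined clients served = 451 + 254 + 1,197 + 173 + 626 = 2,701.
Unrounded shares: Meridian Terminal 13,825.55; Redwood Interchange 7,786.45; Summit Overpass 36,694.41; Lower Pavilion 5,303.37; Central Corridor 19,190.23.
Rounded to nearest $100: Meridian Terminal $13,800; Redwood Interchange $7,800; Summit Overpass $36,700; Lower Pavilion $5,300; Central Corridor $19,200. Sum = $82,800.
Rounded total matches; no reconciliation needed.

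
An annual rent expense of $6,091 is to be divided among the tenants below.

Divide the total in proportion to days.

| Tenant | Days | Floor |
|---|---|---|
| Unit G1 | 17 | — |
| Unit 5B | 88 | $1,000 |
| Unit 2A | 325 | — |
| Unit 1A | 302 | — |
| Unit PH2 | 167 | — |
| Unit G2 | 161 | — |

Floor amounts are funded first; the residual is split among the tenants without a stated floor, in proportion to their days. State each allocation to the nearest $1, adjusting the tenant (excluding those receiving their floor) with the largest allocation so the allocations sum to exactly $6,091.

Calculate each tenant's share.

Minimums first: Unit 5B $1,000. Residual $5,091.
Residual split over remaining days 972: Unit G1 89.04 → $89; Unit 2A 1,702.24 → $1,702; Unit 1A 1,581.77 → $1,582; Unit PH2 874.69 → $875; Unit G2 843.26 → $843.

Unit G1: $89 · Unit 5B: $1,000 · Unit 2A: $1,702 · Unit 1A: $1,582 · Unit PH2: $875 · Unit G2: $843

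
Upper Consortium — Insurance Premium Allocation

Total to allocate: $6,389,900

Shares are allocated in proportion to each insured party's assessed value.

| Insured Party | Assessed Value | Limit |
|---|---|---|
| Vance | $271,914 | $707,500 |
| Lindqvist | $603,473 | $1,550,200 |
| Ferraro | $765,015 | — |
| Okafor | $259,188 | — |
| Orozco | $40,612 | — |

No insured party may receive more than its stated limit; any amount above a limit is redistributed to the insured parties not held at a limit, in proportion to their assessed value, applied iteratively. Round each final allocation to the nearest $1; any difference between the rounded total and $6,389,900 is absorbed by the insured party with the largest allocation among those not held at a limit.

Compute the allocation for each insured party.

Vance: $707,500 · Lindqvist: $1,550,200 · Ferraro: $2,968,774 · Okafor: $1,005,824 · Orozco: $157,602

Combined assessed value = 1,940,202.
Pro-rata shares before constraints: Vance 895,527.00; Lindqvist 1,987,490.03; Ferraro 2,519,515.67; Okafor 853,614.93; Orozco 133,752.37.
Capped: Vance ($707,500), Lindqvist ($1,550,200); residual $4,132,200 reallocated over remaining assessed value 1,064,815.
Remaining shares: Ferraro 2,968,773.90 → $2,968,774; Okafor 1,005,824.16 → $1,005,824; Orozco 157,601.94 → $157,602.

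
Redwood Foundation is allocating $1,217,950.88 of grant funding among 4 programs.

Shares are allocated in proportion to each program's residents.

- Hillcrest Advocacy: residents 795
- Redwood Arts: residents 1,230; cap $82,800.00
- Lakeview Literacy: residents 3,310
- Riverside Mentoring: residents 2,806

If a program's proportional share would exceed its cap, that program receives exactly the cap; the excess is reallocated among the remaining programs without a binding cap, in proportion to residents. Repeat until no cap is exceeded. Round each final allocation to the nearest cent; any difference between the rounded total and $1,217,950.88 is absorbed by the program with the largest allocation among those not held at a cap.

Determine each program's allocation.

Total residents = 8,141.
Unconstrained shares: Hillcrest Advocacy 118,937.5936; Redwood Arts 184,016.6543; Lakeview Literacy 495,199.2891; Riverside Mentoring 419,797.3430.
Capped: Redwood Arts ($82,800.00); remaining pool $1,135,150.88 reallocated over remaining residents 6,911.
Remaining shares: Hillcrest Advocacy 130,580.9506 → $130,580.95; Lakeview Literacy 543,676.6622 → $543,676.66; Riverside Mentoring 460,893.2672 → $460,893.27.

Hillcrest Advocacy: $130,580.95 | Redwood Arts: $82,800.00 | Lakeview Literacy: $543,676.66 | Riverside Mentoring: $460,893.27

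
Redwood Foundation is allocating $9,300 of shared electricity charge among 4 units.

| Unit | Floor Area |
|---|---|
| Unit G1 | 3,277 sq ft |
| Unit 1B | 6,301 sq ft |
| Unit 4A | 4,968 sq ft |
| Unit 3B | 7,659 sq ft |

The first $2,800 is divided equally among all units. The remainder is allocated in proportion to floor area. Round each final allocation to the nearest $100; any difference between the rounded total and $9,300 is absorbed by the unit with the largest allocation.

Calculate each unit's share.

First tranche $2,800 split equally: $700 each.
Remainder $6,500 by floor area (total 22,205): Unit G1 959.27 → $1,000; Unit 1B 1,844.47 → $1,800; Unit 4A 1,454.27 → $1,500; Unit 3B 2,242.00 → $2,200.
Totals: Unit G1 $700 + $1,000 = $1,700; Unit 1B $700 + $1,800 = $2,500; Unit 4A $700 + $1,500 = $2,200; Unit 3B $700 + $2,200 = $2,900.

Unit G1: $1,700 | Unit 1B: $2,500 | Unit 4A: $2,200 | Unit 3B: $2,900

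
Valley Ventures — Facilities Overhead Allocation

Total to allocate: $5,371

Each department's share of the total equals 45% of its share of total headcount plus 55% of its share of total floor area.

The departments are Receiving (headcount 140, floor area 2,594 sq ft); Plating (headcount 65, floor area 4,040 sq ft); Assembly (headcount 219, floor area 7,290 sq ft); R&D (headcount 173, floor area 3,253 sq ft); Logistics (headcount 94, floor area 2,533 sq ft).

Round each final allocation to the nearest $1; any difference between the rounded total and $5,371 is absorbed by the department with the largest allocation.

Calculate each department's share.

Headcount total 691; floor area total 19,710.
Composite weights (45% headcount + 55% floor area): Receiving 0.1636; Plating 0.1551; Assembly 0.3460; R&D 0.2034; Logistics 0.1319.
Unrounded shares: Receiving 878.46; Plating 832.85; Assembly 1,858.60; R&D 1,092.66; Logistics 708.42.
After rounding ($1): Receiving $878; Plating $833; Assembly $1,859; R&D $1,093; Logistics $708. Sum = $5,371.
Sum already equals the total — no adjustment.

Receiving: $878; Plating: $833; Assembly: $1,859; R&D: $1,093; Logistics: $708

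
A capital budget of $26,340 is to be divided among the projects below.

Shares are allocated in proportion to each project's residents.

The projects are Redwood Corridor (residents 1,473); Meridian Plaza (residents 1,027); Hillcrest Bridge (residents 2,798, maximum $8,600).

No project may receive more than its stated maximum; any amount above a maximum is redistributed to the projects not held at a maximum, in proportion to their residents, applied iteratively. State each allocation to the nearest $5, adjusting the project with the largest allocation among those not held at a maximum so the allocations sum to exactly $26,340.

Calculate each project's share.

Redwood Corridor: $10,450; Meridian Plaza: $7,290; Hillcrest Bridge: $8,600

Residents total: 5,298.
Unconstrained shares: Redwood Corridor 7,323.30; Meridian Plaza 5,105.92; Hillcrest Bridge 13,910.78.
Held at cap: Hillcrest Bridge ($8,600); residual $17,740 reallocated over remaining residents 2,500.
Redistributed shares: Redwood Corridor 10,452.41 → $10,450; Meridian Plaza 7,287.59 → $7,290.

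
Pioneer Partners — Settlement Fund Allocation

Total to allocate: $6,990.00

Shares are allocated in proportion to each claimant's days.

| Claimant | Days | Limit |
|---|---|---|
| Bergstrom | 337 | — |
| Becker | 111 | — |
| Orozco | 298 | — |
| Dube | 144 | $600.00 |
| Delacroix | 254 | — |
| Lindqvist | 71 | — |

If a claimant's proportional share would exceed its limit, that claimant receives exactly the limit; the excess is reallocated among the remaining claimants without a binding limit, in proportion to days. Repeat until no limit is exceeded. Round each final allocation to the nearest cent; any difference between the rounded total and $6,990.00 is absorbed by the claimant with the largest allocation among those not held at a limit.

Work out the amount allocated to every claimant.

Days total: 1,215.
Pro-rata shares before constraints: Bergstrom 1,938.7901; Becker 638.5926; Orozco 1,714.4198; Dube 828.4444; Delacroix 1,461.2840; Lindqvist 408.4691.
Held at cap: Dube ($600.00); balance $6,390.00 reallocated over remaining days 1,071.
Remaining shares: Bergstrom 2,010.6723 → $2,010.67; Becker 662.2689 → $662.27; Orozco 1,777.9832 → $1,777.98; Delacroix 1,515.4622 → $1,515.46; Lindqvist 423.6134 → $423.61.
Rounding difference +$0.01 applied to Bergstrom → $2,010.68.

Bergstrom: $2,010.68; Becker: $662.27; Orozco: $1,777.98; Dube: $600.00; Delacroix: $1,515.46; Lindqvist: $423.61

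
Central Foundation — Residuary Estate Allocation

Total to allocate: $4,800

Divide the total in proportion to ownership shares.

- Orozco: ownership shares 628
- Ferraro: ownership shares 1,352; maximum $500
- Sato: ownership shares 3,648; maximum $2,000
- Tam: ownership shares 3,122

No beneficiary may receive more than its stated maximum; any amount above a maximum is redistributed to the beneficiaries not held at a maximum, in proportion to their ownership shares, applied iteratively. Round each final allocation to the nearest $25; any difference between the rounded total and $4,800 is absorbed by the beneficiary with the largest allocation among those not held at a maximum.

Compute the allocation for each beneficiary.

Ownership shares total: 8,750.
Pro-rata shares before constraints: Orozco 344.50; Ferraro 741.67; Sato 2,001.19; Tam 1,712.64.
Capped: Ferraro ($500), Sato ($2,000); residual $2,300 reallocated over remaining ownership shares 3,750.
Remaining shares: Orozco 385.17 → $375; Tam 1,914.83 → $1,925.

Orozco: $375; Ferraro: $500; Sato: $2,000; Tam: $1,925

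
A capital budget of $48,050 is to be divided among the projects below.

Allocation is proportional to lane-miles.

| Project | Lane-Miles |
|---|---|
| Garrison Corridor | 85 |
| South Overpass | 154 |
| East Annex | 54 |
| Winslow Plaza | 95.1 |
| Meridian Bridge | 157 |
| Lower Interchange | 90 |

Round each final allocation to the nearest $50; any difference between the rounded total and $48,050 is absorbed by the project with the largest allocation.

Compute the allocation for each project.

Sum of lane-miles: 635.1.
Unrounded shares: Garrison Corridor 85/635.1 × $48,050 = 6,430.88; South Overpass 154/635.1 × $48,050 = 11,651.24; East Annex 54/635.1 × $48,050 = 4,085.50; Winslow Plaza 95.1/635.1 × $48,050 = 7,195.02; Meridian Bridge 157/635.1 × $48,050 = 11,878.21; Lower Interchange 90/635.1 × $48,050 = 6,809.16.
At nearest $50: Garrison Corridor $6,450; South Overpass $11,650; East Annex $4,100; Winslow Plaza $7,200; Meridian Bridge $11,900; Lower Interchange $6,800. Sum = $48,100.
Difference $48,050 − $48,100 = −$50 applied to largest allocation (Meridian Bridge): Meridian Bridge becomes $11,850.

Garrison Corridor: $6,450 | South Overpass: $11,650 | East Annex: $4,100 | Winslow Plaza: $7,200 | Meridian Bridge: $11,850 | Lower Interchange: $6,800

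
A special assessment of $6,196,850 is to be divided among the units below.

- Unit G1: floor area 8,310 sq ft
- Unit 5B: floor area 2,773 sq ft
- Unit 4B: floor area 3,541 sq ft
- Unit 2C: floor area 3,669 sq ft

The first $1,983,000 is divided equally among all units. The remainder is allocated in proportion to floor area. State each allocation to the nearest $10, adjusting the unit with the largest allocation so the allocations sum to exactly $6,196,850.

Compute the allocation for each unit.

Unit G1: $2,409,980 · Unit 5B: $1,134,520 · Unit 4B: $1,311,430 · Unit 2C: $1,340,920

$1,983,000 shared equally gives $495,750 per unit.
Remainder $4,213,850 by floor area (total 18,293): Unit G1 1,914,234.60 → $1,914,230; Unit 5B 638,769.26 → $638,770; Unit 4B 815,680.47 → $815,680; Unit 2C 845,165.67 → $845,170.
Totals: Unit G1 $495,750 + $1,914,230 = $2,409,980; Unit 5B $495,750 + $638,770 = $1,134,520; Unit 4B $495,750 + $815,680 = $1,311,430; Unit 2C $495,750 + $845,170 = $1,340,920.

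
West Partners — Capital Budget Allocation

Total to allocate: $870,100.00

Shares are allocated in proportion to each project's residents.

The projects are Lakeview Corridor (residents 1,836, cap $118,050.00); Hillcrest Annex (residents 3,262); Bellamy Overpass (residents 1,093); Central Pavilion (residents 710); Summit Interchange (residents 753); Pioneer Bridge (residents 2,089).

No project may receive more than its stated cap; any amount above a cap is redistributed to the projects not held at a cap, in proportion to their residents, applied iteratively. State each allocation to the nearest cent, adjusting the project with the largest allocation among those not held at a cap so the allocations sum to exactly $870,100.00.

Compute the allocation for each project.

Total residents = 9,743.
Pro-rata shares before constraints: Lakeview Corridor 163,964.2410; Hillcrest Annex 291,313.3737; Bellamy Overpass 97,610.5204; Central Pavilion 63,406.6509; Summit Interchange 67,246.7720; Pioneer Bridge 186,558.4420.
Cap binds for Lakeview Corridor ($118,050.00); balance $752,050.00 reallocated over remaining residents 7,907.
Shares after redistribution: Hillcrest Annex 310,255.1031 → $310,255.10; Bellamy Overpass 103,957.3353 → $103,957.34; Central Pavilion 67,529.4676 → $67,529.47; Summit Interchange 71,619.2804 → $71,619.28; Pioneer Bridge 198,688.8137 → $198,688.81.

Lakeview Corridor: $118,050.00 · Hillcrest Annex: $310,255.10 · Bellamy Overpass: $103,957.34 · Central Pavilion: $67,529.47 · Summit Interchange: $71,619.28 · Pioneer Bridge: $198,688.81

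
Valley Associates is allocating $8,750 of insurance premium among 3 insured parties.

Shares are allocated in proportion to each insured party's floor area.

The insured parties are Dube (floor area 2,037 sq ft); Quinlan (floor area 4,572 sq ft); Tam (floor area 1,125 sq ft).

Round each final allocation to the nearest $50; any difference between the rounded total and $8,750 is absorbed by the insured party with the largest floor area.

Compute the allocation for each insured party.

Dube: $2,300 | Quinlan: $5,200 | Tam: $1,250

Combined floor area = 7,734.
Raw shares: Dube 2,037/7,734 × $8,750 = 2,304.60; Quinlan 4,572/7,734 × $8,750 = 5,172.61; Tam 1,125/7,734 × $8,750 = 1,272.79.
At nearest $50: Dube $2,300; Quinlan $5,150; Tam $1,250. Sum = $8,700.
Difference $8,750 − $8,700 = +$50 applied to largest floor area (Quinlan): Quinlan becomes $5,200.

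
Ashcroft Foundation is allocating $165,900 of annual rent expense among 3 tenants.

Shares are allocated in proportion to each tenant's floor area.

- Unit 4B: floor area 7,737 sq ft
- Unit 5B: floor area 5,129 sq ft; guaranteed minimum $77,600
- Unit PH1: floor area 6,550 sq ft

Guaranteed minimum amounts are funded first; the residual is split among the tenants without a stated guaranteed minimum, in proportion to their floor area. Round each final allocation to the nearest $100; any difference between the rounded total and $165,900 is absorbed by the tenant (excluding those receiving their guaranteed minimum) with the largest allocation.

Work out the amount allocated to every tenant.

Fund the minimums — Unit 5B $77,600. Remaining pool $88,300.
Remaining pool split over remaining floor area 14,287: Unit 4B 47,818.09 → $47,800; Unit PH1 40,481.91 → $40,500.

Unit 4B: $47,800 · Unit 5B: $77,600 · Unit PH1: $40,500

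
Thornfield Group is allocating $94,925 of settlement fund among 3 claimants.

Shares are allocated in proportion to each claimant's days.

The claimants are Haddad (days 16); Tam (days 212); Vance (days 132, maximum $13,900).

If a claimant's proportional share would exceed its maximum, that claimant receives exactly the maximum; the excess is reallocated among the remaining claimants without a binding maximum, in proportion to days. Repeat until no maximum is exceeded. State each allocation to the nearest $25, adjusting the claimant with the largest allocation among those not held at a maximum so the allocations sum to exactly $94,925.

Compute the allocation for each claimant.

Haddad: $5,675; Tam: $75,350; Vance: $13,900

Total days = 360.
Pro-rata shares before constraints: Haddad 4,218.89; Tam 55,900.28; Vance 34,805.83.
Held at cap: Vance ($13,900); residual $81,025 reallocated over remaining days 228.
Remaining shares: Haddad 5,685.96 → $5,675; Tam 75,339.04 → $75,350.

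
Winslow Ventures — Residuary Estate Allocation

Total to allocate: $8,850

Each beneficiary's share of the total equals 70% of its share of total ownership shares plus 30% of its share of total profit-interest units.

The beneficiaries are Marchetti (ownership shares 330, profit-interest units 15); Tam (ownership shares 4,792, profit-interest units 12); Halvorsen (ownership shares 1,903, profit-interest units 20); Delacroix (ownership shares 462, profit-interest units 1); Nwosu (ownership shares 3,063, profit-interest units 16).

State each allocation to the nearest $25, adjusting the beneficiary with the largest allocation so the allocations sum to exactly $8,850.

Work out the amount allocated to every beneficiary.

Totals — ownership shares 10,550, profit-interest units 64.
Composite weights (70% ownership shares + 30% profit-interest units): Marchetti 0.0922; Tam 0.3742; Halvorsen 0.2200; Delacroix 0.0353; Nwosu 0.2782.
Proportional shares: Marchetti 816.04; Tam 3,311.69; Halvorsen 1,947.14; Delacroix 312.77; Nwosu 2,462.36.
At nearest $25: Marchetti $825; Tam $3,300; Halvorsen $1,950; Delacroix $325; Nwosu $2,450. Sum = $8,850.
Rounded total matches; no reconciliation needed.

Marchetti: $825 · Tam: $3,300 · Halvorsen: $1,950 · Delacroix: $325 · Nwosu: $2,450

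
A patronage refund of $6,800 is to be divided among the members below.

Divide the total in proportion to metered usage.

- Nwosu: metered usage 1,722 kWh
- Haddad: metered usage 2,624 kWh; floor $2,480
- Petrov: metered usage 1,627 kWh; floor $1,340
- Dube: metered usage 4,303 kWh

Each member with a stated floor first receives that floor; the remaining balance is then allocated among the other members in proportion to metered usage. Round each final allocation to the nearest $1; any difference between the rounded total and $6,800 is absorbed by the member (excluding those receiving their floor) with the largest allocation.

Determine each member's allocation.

Nwosu: $852; Haddad: $2,480; Petrov: $1,340; Dube: $2,128

Fund the minimums — Haddad $2,480; Petrov $1,340. Residual $2,980.
Residual split over remaining metered usage 6,025: Nwosu 851.71 → $852; Dube 2,128.29 → $2,128.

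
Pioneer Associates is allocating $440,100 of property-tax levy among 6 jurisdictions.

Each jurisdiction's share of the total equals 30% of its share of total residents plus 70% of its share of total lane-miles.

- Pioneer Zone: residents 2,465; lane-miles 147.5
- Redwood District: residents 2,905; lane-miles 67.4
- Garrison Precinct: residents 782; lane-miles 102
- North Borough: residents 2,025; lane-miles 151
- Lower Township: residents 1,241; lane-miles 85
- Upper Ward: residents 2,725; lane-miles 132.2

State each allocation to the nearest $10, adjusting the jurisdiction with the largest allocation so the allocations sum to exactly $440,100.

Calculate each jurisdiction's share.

Pioneer Zone: $93,120; Redwood District: $61,890; Garrison Precinct: $54,370; North Borough: $89,920; Lower Township: $51,720; Upper Ward: $89,080

Residents total 12,143; lane-miles total 685.1.
Blended shares (30% residents + 70% lane-miles): Pioneer Zone 0.2116; Redwood District 0.1406; Garrison Precinct 0.1235; North Borough 0.2043; Lower Township 0.1175; Upper Ward 0.2024.
Unrounded shares: Pioneer Zone 93,128.33; Redwood District 61,893.73; Garrison Precinct 54,369.13; North Borough 89,918.09; Lower Township 51,715.39; Upper Ward 89,075.32.
At nearest $10: Pioneer Zone $93,130; Redwood District $61,890; Garrison Precinct $54,370; North Borough $89,920; Lower Township $51,720; Upper Ward $89,080. Sum = $440,110.
Difference $440,100 − $440,110 = −$10 applied to largest allocation (Pioneer Zone): Pioneer Zone becomes $93,120.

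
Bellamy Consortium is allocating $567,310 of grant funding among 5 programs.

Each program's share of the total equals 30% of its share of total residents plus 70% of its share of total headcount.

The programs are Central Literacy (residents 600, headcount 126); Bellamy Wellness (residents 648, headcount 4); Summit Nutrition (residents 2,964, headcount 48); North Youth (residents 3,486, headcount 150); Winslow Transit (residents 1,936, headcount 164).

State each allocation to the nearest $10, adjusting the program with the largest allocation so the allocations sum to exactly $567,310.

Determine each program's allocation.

Totals — residents 9,634, headcount 492.
Combined weights (30% residents + 70% headcount): Central Literacy 0.1980; Bellamy Wellness 0.0259; Summit Nutrition 0.1606; North Youth 0.3220; Winslow Transit 0.2936.
Unrounded shares: Central Literacy 112,300.22; Bellamy Wellness 14,676.08; Summit Nutrition 91,104.76; North Youth 182,655.48; Winslow Transit 166,573.46.
At nearest $10: Central Literacy $112,300; Bellamy Wellness $14,680; Summit Nutrition $91,100; North Youth $182,660; Winslow Transit $166,570. Sum = $567,310.
No rounding difference to absorb.

Central Literacy: $112,300; Bellamy Wellness: $14,680; Summit Nutrition: $91,100; North Youth: $182,660; Winslow Transit: $166,570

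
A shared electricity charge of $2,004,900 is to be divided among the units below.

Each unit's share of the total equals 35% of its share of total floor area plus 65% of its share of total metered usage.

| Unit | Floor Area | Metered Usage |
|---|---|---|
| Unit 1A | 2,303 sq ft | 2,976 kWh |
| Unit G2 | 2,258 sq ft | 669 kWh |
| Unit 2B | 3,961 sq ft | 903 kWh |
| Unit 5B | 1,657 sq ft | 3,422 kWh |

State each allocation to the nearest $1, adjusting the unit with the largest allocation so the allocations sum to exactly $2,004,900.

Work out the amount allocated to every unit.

Floor area total 10,179; metered usage total 7,970.
Composite weights (35% floor area + 65% metered usage): Unit 1A 0.3219; Unit G2 0.1322; Unit 2B 0.2098; Unit 5B 0.3361.
Proportional shares: Unit 1A 645,372.71; Unit G2 265,049.97; Unit 2B 420,712.21; Unit 5B 673,765.11.
After rounding ($1): Unit 1A $645,373; Unit G2 $265,050; Unit 2B $420,712; Unit 5B $673,765. Sum = $2,004,900.
Rounded total matches; no reconciliation needed.

Unit 1A: $645,373 · Unit G2: $265,050 · Unit 2B: $420,712 · Unit 5B: $673,765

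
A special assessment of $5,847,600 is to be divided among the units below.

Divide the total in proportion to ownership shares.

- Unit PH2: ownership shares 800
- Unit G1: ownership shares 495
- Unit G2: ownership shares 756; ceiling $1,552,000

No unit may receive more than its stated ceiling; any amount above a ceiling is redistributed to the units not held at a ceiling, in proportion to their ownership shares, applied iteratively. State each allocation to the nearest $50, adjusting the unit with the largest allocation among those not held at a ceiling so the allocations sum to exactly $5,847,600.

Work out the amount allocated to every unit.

Ownership shares total: 2,051.
Unconstrained shares: Unit PH2 2,280,877.62; Unit G1 1,411,293.03; Unit G2 2,155,429.35.
Held at cap: Unit G2 ($1,552,000); residual $4,295,600 reallocated over remaining ownership shares 1,295.
Remaining shares: Unit PH2 2,653,652.51 → $2,653,650; Unit G1 1,641,947.49 → $1,641,950.

Unit PH2: $2,653,650 · Unit G1: $1,641,950 · Unit G2: $1,552,000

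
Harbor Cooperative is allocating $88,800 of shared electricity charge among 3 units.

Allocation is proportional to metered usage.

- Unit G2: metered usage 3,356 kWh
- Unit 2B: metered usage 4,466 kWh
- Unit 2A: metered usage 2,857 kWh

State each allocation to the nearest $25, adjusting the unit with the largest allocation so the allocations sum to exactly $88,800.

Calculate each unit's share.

Sum of metered usage: 10,679.
Pro-rata amounts: Unit G2 3,356/10,679 × $88,800 = 27,906.43; Unit 2B 4,466/10,679 × $88,800 = 37,136.51; Unit 2A 2,857/10,679 × $88,800 = 23,757.06.
Rounded to nearest $25: Unit G2 $27,900; Unit 2B $37,125; Unit 2A $23,750. Sum = $88,775.
Difference $88,800 − $88,775 = +$25 applied to largest allocation (Unit 2B): Unit 2B becomes $37,150.

Unit G2: $27,900 · Unit 2B: $37,150 · Unit 2A: $23,750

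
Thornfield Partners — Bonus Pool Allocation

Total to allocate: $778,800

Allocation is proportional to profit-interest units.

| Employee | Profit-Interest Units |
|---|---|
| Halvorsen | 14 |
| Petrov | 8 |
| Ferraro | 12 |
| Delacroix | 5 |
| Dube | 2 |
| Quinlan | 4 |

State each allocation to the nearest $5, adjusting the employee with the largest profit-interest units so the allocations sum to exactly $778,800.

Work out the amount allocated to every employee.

Combined profit-interest units = 45.
Pro-rata amounts: Halvorsen 14/45 × $778,800 = 242,293.33; Petrov 8/45 × $778,800 = 138,453.33; Ferraro 12/45 × $778,800 = 207,680.00; Delacroix 5/45 × $778,800 = 86,533.33; Dube 2/45 × $778,800 = 34,613.33; Quinlan 4/45 × $778,800 = 69,226.67.
After rounding ($5): Halvorsen $242,295; Petrov $138,455; Ferraro $207,680; Delacroix $86,535; Dube $34,615; Quinlan $69,225. Sum = $778,805.
Difference $778,800 − $778,805 = −$5 applied to largest profit-interest units (Halvorsen): Halvorsen becomes $242,290.

Halvorsen: $242,290; Petrov: $138,455; Ferraro: $207,680; Delacroix: $86,535; Dube: $34,615; Quinlan: $69,225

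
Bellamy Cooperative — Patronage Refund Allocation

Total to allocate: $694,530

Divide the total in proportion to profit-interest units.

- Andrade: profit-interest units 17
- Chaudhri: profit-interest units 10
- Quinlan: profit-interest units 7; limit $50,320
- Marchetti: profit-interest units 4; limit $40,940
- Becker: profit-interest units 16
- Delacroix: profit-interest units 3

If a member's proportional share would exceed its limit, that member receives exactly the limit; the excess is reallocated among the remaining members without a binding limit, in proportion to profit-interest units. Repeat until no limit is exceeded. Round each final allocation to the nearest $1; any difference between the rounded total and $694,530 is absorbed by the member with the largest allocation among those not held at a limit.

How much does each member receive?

Profit-interest units total: 57.
Unconstrained shares: Andrade 207,140.53; Chaudhri 121,847.37; Quinlan 85,293.16; Marchetti 48,738.95; Becker 194,955.79; Delacroix 36,554.21.
Cap binds for Quinlan ($50,320), Marchetti ($40,940); balance $603,270 reallocated over remaining profit-interest units 46.
Remaining shares: Andrade 222,947.61 → $222,948; Chaudhri 131,145.65 → $131,146; Becker 209,833.04 → $209,833; Delacroix 39,343.70 → $39,344.
Rounding difference −$1 applied to Andrade → $222,947.

Andrade: $222,947 · Chaudhri: $131,146 · Quinlan: $50,320 · Marchetti: $40,940 · Becker: $209,833 · Delacroix: $39,344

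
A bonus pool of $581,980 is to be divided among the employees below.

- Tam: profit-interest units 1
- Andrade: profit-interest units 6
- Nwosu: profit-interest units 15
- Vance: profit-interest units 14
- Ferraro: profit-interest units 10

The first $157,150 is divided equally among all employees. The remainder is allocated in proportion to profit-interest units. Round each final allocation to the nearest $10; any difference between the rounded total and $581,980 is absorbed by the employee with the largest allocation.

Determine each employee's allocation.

$157,150 shared equally gives $31,430 per employee.
Remainder $424,830 by profit-interest units (total 46): Tam 9,235.43 → $9,240; Andrade 55,412.61 → $55,410; Nwosu 138,531.52 → $138,530; Vance 129,296.09 → $129,300; Ferraro 92,354.35 → $92,350.
Totals: Tam $31,430 + $9,240 = $40,670; Andrade $31,430 + $55,410 = $86,840; Nwosu $31,430 + $138,530 = $169,960; Vance $31,430 + $129,300 = $160,730; Ferraro $31,430 + $92,350 = $123,780.

Tam: $40,670 | Andrade: $86,840 | Nwosu: $169,960 | Vance: $160,730 | Ferraro: $123,780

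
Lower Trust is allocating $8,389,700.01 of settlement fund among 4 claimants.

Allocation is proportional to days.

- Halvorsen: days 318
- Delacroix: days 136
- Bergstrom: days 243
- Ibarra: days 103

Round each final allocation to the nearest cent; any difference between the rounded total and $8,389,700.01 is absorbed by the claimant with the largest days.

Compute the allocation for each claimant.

Total days = 318 + 136 + 243 + 103 = 800.
Unrounded shares: Halvorsen 3,334,905.7540; Delacroix 1,426,249.0017; Bergstrom 2,548,371.3780; Ibarra 1,080,173.8763.
Rounded to nearest cent: Halvorsen $3,334,905.75; Delacroix $1,426,249.00; Bergstrom $2,548,371.38; Ibarra $1,080,173.88. Sum = $8,389,700.01.
No rounding difference to absorb.

Halvorsen: $3,334,905.75 · Delacroix: $1,426,249.00 · Bergstrom: $2,548,371.38 · Ibarra: $1,080,173.88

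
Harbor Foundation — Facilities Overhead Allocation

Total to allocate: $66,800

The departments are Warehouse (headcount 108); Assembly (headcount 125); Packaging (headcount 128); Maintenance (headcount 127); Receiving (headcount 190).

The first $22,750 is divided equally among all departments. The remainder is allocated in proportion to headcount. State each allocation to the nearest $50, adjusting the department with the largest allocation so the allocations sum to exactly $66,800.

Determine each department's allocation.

Warehouse: $11,550 | Assembly: $12,650 | Packaging: $12,850 | Maintenance: $12,800 | Receiving: $16,950

Equal tier: $22,750 ÷ 5 = $4,550 apiece.
Remainder $44,050 by headcount (total 678): Warehouse 7,016.81 → $7,000; Assembly 8,121.31 → $8,100; Packaging 8,316.22 → $8,300; Maintenance 8,251.25 → $8,250; Receiving 12,344.40 → $12,350.
Rounding difference +$50 on remainder applied to Receiving.
Totals: Warehouse $4,550 + $7,000 = $11,550; Assembly $4,550 + $8,100 = $12,650; Packaging $4,550 + $8,300 = $12,850; Maintenance $4,550 + $8,250 = $12,800; Receiving $4,550 + $12,400 = $16,950.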